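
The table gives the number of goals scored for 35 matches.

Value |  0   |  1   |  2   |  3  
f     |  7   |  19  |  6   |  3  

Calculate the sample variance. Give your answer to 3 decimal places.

0.714

Values: 0, 1, 2, 3
n = 35, Σfx = 40, mean = 1.1429
Σfx² = 70
Σf(x − x̄)² = Σfx² − (Σfx)²/n = 70 − 40²/35 = 24.2857
Sample variance = 24.2857 / 34 = 0.7143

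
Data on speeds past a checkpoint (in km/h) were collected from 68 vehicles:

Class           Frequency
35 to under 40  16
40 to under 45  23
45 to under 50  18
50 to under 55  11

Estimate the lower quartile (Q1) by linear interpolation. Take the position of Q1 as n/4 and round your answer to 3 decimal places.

Cumulative frequencies: 16, 39, 57, 68
n = 68; position = n/4 = 17.
This falls in the class 40 to under 45: L = 40, F = 16, f = 23, h = 5.
Lower quartile ≈ 40 + ((17 − 16) / 23) × 5 = 40.2174

40.217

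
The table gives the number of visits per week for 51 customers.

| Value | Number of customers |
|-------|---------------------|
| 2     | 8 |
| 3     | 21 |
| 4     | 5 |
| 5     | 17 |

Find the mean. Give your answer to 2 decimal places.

3.61

Values: 2, 3, 4, 5
Σfx = 8×2 + 21×3 + 5×4 + 17×5 = 184
n = Σf = 51
Mean = 184 / 51 = 3.6078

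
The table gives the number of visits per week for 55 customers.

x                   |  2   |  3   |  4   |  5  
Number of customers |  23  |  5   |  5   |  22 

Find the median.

Cumulative frequencies: 23, 28, 33, 55
n = 55, so the median is the value in position (n+1)/2 = 28.
Position 28 falls at value 3.

3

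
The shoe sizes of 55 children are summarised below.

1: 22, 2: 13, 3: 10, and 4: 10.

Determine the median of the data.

2

Cumulative frequencies: 22, 35, 45, 55
n = 55, so the median is the value in position (n+1)/2 = 28.
Position 28 falls at value 2.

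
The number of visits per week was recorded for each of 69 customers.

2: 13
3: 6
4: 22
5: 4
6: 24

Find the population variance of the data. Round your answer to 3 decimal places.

2.206

Values: 2, 3, 4, 5, 6
n = 69, Σfx = 296, mean = 4.2899
Σfx² = 1422
Σf(x − x̄)² = Σfx² − (Σfx)²/n = 1422 − 296²/69 = 152.2029
Population variance = 152.2029 / 69 = 2.2058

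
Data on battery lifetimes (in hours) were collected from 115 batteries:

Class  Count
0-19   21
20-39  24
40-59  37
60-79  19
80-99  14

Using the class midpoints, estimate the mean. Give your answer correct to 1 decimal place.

Midpoints: 9.5, 29.5, 49.5, 69.5, 89.5
Σfm = 21×9.5 + 24×29.5 + 37×49.5 + 19×69.5 + 14×89.5 = 5312.5
n = Σf = 115
Mean = 5312.5 / 115 = 46.1957

46.2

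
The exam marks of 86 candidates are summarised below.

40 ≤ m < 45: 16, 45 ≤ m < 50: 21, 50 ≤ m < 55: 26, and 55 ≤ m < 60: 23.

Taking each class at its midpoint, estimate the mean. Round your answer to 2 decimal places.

Midpoints: 42.5, 47.5, 52.5, 57.5
Σfm = 16×42.5 + 21×47.5 + 26×52.5 + 23×57.5 = 4365
n = Σf = 86
Mean = 4365 / 86 = 50.7558

50.76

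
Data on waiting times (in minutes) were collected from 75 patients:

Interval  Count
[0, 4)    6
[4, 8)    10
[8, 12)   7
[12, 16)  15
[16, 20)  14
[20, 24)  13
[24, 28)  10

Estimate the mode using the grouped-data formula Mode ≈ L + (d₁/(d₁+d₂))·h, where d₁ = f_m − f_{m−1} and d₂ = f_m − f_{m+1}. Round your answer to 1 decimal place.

15.6

Modal class: [12, 16) (highest frequency 15).
d₁ = 15 − 7 = 8, d₂ = 15 − 14 = 1
Mode ≈ 12 + (8/(8+1)) × 4 = 12 + 3.5556 = 15.5556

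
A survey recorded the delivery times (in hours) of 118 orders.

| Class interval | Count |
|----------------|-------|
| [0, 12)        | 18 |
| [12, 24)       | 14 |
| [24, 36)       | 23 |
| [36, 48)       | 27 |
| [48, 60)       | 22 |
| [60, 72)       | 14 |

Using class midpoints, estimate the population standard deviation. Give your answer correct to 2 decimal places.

Midpoints: 6, 18, 30, 42, 54, 66
n = 118, Σfm = 4296, mean = 36.4068
Σfm² = 198648
Σf(m − x̄)² = Σfm² − (Σfm)²/n = 198648 − 4296²/118 = 42244.4746
Population variance = 42244.4746 / 118 = 358.0040
Standard deviation = √358.0040 = 18.9210

18.92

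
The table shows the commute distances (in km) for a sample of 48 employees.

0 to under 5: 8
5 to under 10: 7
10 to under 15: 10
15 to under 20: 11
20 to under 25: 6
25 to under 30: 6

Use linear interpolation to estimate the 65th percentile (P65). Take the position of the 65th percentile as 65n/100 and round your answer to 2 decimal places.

Cumulative frequencies: 8, 15, 25, 36, 42, 48
n = 48; position = 65n/100 = 31.2.
This falls in the class 15 to under 20: L = 15, F = 25, f = 11, h = 5.
65th percentile ≈ 15 + ((31.2 − 25) / 11) × 5 = 17.8182

17.82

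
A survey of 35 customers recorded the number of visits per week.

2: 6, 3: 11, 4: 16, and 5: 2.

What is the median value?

Cumulative frequencies: 6, 17, 33, 35
n = 35, so the median is the value in position (n+1)/2 = 18.
Position 18 falls at value 4.

4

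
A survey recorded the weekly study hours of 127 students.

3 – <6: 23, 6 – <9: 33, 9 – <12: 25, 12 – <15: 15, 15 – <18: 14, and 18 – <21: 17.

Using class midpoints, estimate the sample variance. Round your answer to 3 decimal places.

Midpoints: 4.5, 7.5, 10.5, 13.5, 16.5, 19.5
n = 127, Σfm = 1378.5, mean = 10.8543
Σfm² = 18087.75
Σf(m − x̄)² = Σfm² − (Σfm)²/n = 18087.75 − 1378.5²/127 = 3125.0551
Sample variance = 3125.0551 / 126 = 24.8020

24.802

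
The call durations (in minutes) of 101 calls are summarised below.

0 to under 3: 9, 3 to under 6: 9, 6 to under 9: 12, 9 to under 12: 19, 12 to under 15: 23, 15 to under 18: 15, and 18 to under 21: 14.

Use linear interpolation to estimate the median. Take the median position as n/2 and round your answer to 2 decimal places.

12.20

Cumulative frequencies: 9, 18, 30, 49, 72, 87, 101
n = 101; position = n/2 = 50.5.
This falls in the class 12 to under 15: L = 12, F = 49, f = 23, h = 3.
Median ≈ 12 + ((50.5 − 49) / 23) × 3 = 12.1957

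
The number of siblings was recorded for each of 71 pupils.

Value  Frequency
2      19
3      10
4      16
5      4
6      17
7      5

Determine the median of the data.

Cumulative frequencies: 19, 29, 45, 49, 66, 71
n = 71, so the median is the value in position (n+1)/2 = 36.
Position 36 falls at value 4.

4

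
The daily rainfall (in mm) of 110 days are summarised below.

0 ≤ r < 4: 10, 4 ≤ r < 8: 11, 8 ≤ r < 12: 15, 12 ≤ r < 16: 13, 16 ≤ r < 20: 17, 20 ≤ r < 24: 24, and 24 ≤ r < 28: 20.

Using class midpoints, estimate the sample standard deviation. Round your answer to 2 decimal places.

7.77

Midpoints: 2, 6, 10, 14, 18, 22, 26
n = 110, Σfm = 1772, mean = 16.1091
Σfm² = 35128
Σf(m − x̄)² = Σfm² − (Σfm)²/n = 35128 − 1772²/110 = 6582.6909
Sample variance = 6582.6909 / 109 = 60.3917
Standard deviation = √60.3917 = 7.7712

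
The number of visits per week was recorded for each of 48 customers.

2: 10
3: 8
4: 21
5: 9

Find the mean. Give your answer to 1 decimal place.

Values: 2, 3, 4, 5
Σfx = 10×2 + 8×3 + 21×4 + 9×5 = 173
n = Σf = 48
Mean = 173 / 48 = 3.6042

3.6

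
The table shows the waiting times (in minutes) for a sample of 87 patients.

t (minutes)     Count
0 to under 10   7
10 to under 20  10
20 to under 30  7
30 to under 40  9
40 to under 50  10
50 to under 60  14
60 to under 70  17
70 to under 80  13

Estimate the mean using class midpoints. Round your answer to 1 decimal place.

45.7

Midpoints: 5, 15, 25, 35, 45, 55, 65, 75
Σfm = 7×5 + 10×15 + 7×25 + 9×35 + 10×45 + 14×55 + 17×65 + 13×75 = 3975
n = Σf = 87
Mean = 3975 / 87 = 45.6897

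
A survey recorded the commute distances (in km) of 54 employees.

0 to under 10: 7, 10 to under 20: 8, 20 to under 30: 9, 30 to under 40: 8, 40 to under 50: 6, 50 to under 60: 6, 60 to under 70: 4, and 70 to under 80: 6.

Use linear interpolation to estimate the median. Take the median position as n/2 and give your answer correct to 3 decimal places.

33.750

Cumulative frequencies: 7, 15, 24, 32, 38, 44, 48, 54
n = 54; position = n/2 = 27.
This falls in the class 30 to under 40: L = 30, F = 24, f = 8, h = 10.
Median ≈ 30 + ((27 − 24) / 8) × 10 = 33.7500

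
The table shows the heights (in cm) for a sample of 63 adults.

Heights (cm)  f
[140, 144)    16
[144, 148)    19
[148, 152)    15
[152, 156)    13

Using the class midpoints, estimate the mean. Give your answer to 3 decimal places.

Midpoints: 142, 146, 150, 154
Σfm = 16×142 + 19×146 + 15×150 + 13×154 = 9298
n = Σf = 63
Mean = 9298 / 63 = 147.5873

147.587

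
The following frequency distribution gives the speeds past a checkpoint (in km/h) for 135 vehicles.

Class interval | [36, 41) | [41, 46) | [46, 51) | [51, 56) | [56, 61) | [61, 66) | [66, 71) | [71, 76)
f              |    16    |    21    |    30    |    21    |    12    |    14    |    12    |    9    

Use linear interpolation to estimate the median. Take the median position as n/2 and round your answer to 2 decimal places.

51.12

Cumulative frequencies: 16, 37, 67, 88, 100, 114, 126, 135
n = 135; position = n/2 = 67.5.
This falls in the class [51, 56): L = 51, F = 67, f = 21, h = 5.
Median ≈ 51 + ((67.5 − 67) / 21) × 5 = 51.1190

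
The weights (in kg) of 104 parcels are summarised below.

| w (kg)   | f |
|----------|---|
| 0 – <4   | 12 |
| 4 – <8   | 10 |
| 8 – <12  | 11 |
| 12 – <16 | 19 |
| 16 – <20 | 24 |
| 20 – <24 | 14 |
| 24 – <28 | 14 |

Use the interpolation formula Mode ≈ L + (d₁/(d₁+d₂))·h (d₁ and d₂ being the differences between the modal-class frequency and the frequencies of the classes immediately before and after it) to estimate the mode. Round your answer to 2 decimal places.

17.33

Modal class: 16 – <20 (highest frequency 24).
d₁ = 24 − 19 = 5, d₂ = 24 − 14 = 10
Mode ≈ 16 + (5/(5+10)) × 4 = 16 + 1.3333 = 17.3333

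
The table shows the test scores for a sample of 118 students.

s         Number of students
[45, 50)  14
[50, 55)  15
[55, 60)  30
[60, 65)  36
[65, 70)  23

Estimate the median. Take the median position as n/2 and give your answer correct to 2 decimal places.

60.00

Cumulative frequencies: 14, 29, 59, 95, 118
n = 118; position = n/2 = 59.
This falls in the class [55, 60): L = 55, F = 29, f = 30, h = 5.
Median ≈ 55 + ((59 − 29) / 30) × 5 = 60.0000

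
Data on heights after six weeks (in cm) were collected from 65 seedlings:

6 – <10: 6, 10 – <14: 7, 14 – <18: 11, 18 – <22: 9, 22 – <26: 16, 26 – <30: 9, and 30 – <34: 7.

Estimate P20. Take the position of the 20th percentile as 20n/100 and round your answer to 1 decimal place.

14.0

Cumulative frequencies: 6, 13, 24, 33, 49, 58, 65
n = 65; position = 20n/100 = 13.
This falls in the class 10 – <14: L = 10, F = 6, f = 7, h = 4.
20th percentile ≈ 10 + ((13 − 6) / 7) × 4 = 14.0000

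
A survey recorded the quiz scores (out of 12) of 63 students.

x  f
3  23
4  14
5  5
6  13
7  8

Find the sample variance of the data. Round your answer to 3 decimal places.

2.189

Values: 3, 4, 5, 6, 7
n = 63, Σfx = 284, mean = 4.5079
Σfx² = 1416
Σf(x − x̄)² = Σfx² − (Σfx)²/n = 1416 − 284²/63 = 135.7460
Sample variance = 135.7460 / 62 = 2.1895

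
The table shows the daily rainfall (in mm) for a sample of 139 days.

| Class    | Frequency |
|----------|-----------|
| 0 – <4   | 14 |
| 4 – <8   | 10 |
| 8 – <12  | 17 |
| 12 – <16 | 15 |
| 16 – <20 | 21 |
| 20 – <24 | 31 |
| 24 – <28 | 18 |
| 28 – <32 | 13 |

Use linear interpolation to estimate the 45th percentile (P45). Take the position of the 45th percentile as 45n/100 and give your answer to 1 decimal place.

Cumulative frequencies: 14, 24, 41, 56, 77, 108, 126, 139
n = 139; position = 45n/100 = 62.55.
This falls in the class 16 – <20: L = 16, F = 56, f = 21, h = 4.
45th percentile ≈ 16 + ((62.55 − 56) / 21) × 4 = 17.2476

17.2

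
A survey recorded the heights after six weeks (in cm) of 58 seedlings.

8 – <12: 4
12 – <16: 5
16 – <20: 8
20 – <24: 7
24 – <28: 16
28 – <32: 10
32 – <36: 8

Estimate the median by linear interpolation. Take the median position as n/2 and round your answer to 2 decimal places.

Cumulative frequencies: 4, 9, 17, 24, 40, 50, 58
n = 58; position = n/2 = 29.
This falls in the class 24 – <28: L = 24, F = 24, f = 16, h = 4.
Median ≈ 24 + ((29 − 24) / 16) × 4 = 25.2500

25.25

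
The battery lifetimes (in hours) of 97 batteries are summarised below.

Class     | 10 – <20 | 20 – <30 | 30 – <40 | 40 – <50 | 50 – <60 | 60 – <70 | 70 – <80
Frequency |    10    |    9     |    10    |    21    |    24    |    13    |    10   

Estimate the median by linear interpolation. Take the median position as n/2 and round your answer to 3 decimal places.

49.286

Cumulative frequencies: 10, 19, 29, 50, 74, 87, 97
n = 97; position = n/2 = 48.5.
This falls in the class 40 – <50: L = 40, F = 29, f = 21, h = 10.
Median ≈ 40 + ((48.5 − 29) / 21) × 10 = 49.2857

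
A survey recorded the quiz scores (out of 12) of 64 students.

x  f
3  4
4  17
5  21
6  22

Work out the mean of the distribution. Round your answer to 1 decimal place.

Values: 3, 4, 5, 6
Σfx = 4×3 + 17×4 + 21×5 + 22×6 = 317
n = Σf = 64
Mean = 317 / 64 = 4.9531

5.0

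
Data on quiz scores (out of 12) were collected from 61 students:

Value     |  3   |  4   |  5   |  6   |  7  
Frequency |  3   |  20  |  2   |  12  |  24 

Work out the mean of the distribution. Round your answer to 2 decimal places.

Values: 3, 4, 5, 6, 7
Σfx = 3×3 + 20×4 + 2×5 + 12×6 + 24×7 = 339
n = Σf = 61
Mean = 339 / 61 = 5.5574

5.56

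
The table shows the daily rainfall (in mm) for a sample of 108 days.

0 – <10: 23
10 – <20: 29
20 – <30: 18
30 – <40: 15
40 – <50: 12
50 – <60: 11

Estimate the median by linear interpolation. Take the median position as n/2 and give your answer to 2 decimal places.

Cumulative frequencies: 23, 52, 70, 85, 97, 108
n = 108; position = n/2 = 54.
This falls in the class 20 – <30: L = 20, F = 52, f = 18, h = 10.
Median ≈ 20 + ((54 − 52) / 18) × 10 = 21.1111

21.11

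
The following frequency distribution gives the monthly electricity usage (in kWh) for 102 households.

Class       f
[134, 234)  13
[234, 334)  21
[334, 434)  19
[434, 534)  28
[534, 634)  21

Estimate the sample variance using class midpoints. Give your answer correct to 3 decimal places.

17803.339

Midpoints: 184, 284, 384, 484, 584
n = 102, Σfm = 41468, mean = 406.5490
Σfm² = 18656912
Σf(m − x̄)² = Σfm² − (Σfm)²/n = 18656912 − 41468²/102 = 1798137.2549
Sample variance = 1798137.2549 / 101 = 17803.3392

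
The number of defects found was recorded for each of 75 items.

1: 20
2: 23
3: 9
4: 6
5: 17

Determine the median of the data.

2

Cumulative frequencies: 20, 43, 52, 58, 75
n = 75, so the median is the value in position (n+1)/2 = 38.
Position 38 falls at value 2.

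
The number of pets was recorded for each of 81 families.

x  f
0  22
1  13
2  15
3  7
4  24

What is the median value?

Cumulative frequencies: 22, 35, 50, 57, 81
n = 81, so the median is the value in position (n+1)/2 = 41.
Position 41 falls at value 2.

2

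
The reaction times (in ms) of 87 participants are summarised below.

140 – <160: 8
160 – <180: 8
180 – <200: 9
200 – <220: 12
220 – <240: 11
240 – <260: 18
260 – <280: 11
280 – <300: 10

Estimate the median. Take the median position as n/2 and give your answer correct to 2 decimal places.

Cumulative frequencies: 8, 16, 25, 37, 48, 66, 77, 87
n = 87; position = n/2 = 43.5.
This falls in the class 220 – <240: L = 220, F = 37, f = 11, h = 20.
Median ≈ 220 + ((43.5 − 37) / 11) × 20 = 231.8182

231.82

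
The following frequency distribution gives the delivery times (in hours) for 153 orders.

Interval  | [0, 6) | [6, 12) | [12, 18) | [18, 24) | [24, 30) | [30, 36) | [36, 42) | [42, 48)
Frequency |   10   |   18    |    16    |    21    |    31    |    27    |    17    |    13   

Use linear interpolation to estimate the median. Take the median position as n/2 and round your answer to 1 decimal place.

26.2

Cumulative frequencies: 10, 28, 44, 65, 96, 123, 140, 153
n = 153; position = n/2 = 76.5.
This falls in the class [24, 30): L = 24, F = 65, f = 31, h = 6.
Median ≈ 24 + ((76.5 − 65) / 31) × 6 = 26.2258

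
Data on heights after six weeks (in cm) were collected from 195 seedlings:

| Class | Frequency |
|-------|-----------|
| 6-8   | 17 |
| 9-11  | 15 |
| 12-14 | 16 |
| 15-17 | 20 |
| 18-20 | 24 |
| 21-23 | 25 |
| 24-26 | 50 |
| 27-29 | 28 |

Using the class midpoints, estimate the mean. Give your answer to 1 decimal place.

19.7

Midpoints: 7, 10, 13, 16, 19, 22, 25, 28
Σfm = 17×7 + 15×10 + 16×13 + 20×16 + 24×19 + 25×22 + 50×25 + 28×28 = 3837
n = Σf = 195
Mean = 3837 / 195 = 19.6769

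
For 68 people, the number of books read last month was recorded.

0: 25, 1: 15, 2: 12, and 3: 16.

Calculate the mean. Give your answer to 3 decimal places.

1.279

Values: 0, 1, 2, 3
Σfx = 25×0 + 15×1 + 12×2 + 16×3 = 87
n = Σf = 68
Mean = 87 / 68 = 1.2794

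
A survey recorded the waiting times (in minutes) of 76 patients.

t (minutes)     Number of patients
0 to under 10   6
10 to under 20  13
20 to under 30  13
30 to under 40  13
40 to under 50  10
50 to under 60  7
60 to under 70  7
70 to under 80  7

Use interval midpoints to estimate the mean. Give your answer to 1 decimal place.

Midpoints: 5, 15, 25, 35, 45, 55, 65, 75
Σfm = 6×5 + 13×15 + 13×25 + 13×35 + 10×45 + 7×55 + 7×65 + 7×75 = 2820
n = Σf = 76
Mean = 2820 / 76 = 37.1053

37.1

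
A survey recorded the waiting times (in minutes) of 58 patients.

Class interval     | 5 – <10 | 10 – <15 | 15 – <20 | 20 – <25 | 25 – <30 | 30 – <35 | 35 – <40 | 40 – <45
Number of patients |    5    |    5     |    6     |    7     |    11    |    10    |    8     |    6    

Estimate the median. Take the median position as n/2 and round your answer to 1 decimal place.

Cumulative frequencies: 5, 10, 16, 23, 34, 44, 52, 58
n = 58; position = n/2 = 29.
This falls in the class 25 – <30: L = 25, F = 23, f = 11, h = 5.
Median ≈ 25 + ((29 − 23) / 11) × 5 = 27.7273

27.7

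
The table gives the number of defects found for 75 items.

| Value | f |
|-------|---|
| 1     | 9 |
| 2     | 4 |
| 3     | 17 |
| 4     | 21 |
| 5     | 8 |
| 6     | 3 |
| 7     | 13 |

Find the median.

Cumulative frequencies: 9, 13, 30, 51, 59, 62, 75
n = 75, so the median is the value in position (n+1)/2 = 38.
Position 38 falls at value 4.

4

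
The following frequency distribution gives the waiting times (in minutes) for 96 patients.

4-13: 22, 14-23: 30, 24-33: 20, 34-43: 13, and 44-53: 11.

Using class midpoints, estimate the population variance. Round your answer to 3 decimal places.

165.788

Midpoints: 8.5, 18.5, 28.5, 38.5, 48.5
n = 96, Σfm = 2346, mean = 24.4375
Σfm² = 73246
Σf(m − x̄)² = Σfm² − (Σfm)²/n = 73246 − 2346²/96 = 15915.6250
Population variance = 15915.6250 / 96 = 165.7878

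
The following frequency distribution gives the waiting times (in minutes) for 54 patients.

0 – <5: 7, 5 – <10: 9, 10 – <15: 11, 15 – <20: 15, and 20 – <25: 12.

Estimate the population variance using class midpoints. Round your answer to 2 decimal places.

44.10

Midpoints: 2.5, 7.5, 12.5, 17.5, 22.5
n = 54, Σfm = 755, mean = 13.9815
Σfm² = 12937.5
Σf(m − x̄)² = Σfm² − (Σfm)²/n = 12937.5 − 755²/54 = 2381.4815
Population variance = 2381.4815 / 54 = 44.1015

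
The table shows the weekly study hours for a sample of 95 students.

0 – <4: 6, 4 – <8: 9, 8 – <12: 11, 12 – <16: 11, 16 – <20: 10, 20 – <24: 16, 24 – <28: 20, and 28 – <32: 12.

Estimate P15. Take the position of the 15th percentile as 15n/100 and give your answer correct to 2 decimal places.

7.67

Cumulative frequencies: 6, 15, 26, 37, 47, 63, 83, 95
n = 95; position = 15n/100 = 14.25.
This falls in the class 4 – <8: L = 4, F = 6, f = 9, h = 4.
15th percentile ≈ 4 + ((14.25 − 6) / 9) × 4 = 7.6667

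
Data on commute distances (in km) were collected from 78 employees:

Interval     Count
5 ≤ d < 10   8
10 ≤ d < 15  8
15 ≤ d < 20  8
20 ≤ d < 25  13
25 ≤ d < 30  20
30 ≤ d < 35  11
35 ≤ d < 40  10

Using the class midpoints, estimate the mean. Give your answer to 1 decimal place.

24.0

Midpoints: 7.5, 12.5, 17.5, 22.5, 27.5, 32.5, 37.5
Σfm = 8×7.5 + 8×12.5 + 8×17.5 + 13×22.5 + 20×27.5 + 11×32.5 + 10×37.5 = 1875
n = Σf = 78
Mean = 1875 / 78 = 24.0385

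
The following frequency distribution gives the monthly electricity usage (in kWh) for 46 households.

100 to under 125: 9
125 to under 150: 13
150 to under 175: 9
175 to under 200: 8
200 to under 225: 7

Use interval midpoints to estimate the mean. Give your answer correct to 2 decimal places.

157.61

Midpoints: 112.5, 137.5, 162.5, 187.5, 212.5
Σfm = 9×112.5 + 13×137.5 + 9×162.5 + 8×187.5 + 7×212.5 = 7250
n = Σf = 46
Mean = 7250 / 46 = 157.6087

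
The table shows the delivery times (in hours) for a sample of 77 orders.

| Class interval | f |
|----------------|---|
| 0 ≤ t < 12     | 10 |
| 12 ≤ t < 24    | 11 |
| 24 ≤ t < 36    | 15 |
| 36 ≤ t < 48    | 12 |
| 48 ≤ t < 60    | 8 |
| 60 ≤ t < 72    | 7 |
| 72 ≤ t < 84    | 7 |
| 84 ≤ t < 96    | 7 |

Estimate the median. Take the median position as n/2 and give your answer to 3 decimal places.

38.500

Cumulative frequencies: 10, 21, 36, 48, 56, 63, 70, 77
n = 77; position = n/2 = 38.5.
This falls in the class 36 ≤ t < 48: L = 36, F = 36, f = 12, h = 12.
Median ≈ 36 + ((38.5 − 36) / 12) × 12 = 38.5000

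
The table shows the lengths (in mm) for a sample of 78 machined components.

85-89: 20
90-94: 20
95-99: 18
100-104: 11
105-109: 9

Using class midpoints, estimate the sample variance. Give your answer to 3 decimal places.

43.727

Midpoints: 87, 92, 97, 102, 107
n = 78, Σfm = 7411, mean = 95.0128
Σfm² = 707507
Σf(m − x̄)² = Σfm² − (Σfm)²/n = 707507 − 7411²/78 = 3366.9872
Sample variance = 3366.9872 / 77 = 43.7271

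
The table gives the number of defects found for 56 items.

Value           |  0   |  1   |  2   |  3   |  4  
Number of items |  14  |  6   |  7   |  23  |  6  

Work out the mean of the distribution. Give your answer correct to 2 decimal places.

2.02

Values: 0, 1, 2, 3, 4
Σfx = 14×0 + 6×1 + 7×2 + 23×3 + 6×4 = 113
n = Σf = 56
Mean = 113 / 56 = 2.0179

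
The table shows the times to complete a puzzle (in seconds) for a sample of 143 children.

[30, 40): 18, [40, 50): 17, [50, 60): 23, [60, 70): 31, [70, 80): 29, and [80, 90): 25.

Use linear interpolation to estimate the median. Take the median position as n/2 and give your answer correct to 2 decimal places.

64.35

Cumulative frequencies: 18, 35, 58, 89, 118, 143
n = 143; position = n/2 = 71.5.
This falls in the class [60, 70): L = 60, F = 58, f = 31, h = 10.
Median ≈ 60 + ((71.5 − 58) / 31) × 10 = 64.3548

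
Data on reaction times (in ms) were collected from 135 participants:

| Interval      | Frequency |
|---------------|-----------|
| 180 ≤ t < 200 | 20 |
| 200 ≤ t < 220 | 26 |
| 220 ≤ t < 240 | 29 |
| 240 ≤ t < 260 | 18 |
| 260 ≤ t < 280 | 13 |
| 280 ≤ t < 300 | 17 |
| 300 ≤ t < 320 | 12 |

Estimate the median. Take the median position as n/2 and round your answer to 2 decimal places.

Cumulative frequencies: 20, 46, 75, 93, 106, 123, 135
n = 135; position = n/2 = 67.5.
This falls in the class 220 ≤ t < 240: L = 220, F = 46, f = 29, h = 20.
Median ≈ 220 + ((67.5 − 46) / 29) × 20 = 234.8276

234.83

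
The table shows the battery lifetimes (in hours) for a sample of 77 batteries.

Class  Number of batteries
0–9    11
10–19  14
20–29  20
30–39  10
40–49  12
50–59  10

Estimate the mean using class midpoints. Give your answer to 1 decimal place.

28.1

Midpoints: 4.5, 14.5, 24.5, 34.5, 44.5, 54.5
Σfm = 11×4.5 + 14×14.5 + 20×24.5 + 10×34.5 + 12×44.5 + 10×54.5 = 2166.5
n = Σf = 77
Mean = 2166.5 / 77 = 28.1364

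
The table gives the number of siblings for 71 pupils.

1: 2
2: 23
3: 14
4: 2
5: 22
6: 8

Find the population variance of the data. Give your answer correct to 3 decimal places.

2.352

Values: 1, 2, 3, 4, 5, 6
n = 71, Σfx = 256, mean = 3.6056
Σfx² = 1090
Σf(x − x̄)² = Σfx² − (Σfx)²/n = 1090 − 256²/71 = 166.9577
Population variance = 166.9577 / 71 = 2.3515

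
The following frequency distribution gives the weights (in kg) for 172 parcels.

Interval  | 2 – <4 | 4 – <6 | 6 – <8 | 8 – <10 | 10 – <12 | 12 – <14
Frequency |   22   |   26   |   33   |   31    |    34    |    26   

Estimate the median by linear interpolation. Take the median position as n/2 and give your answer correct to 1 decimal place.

8.3

Cumulative frequencies: 22, 48, 81, 112, 146, 172
n = 172; position = n/2 = 86.
This falls in the class 8 – <10: L = 8, F = 81, f = 31, h = 2.
Median ≈ 8 + ((86 − 81) / 31) × 2 = 8.3226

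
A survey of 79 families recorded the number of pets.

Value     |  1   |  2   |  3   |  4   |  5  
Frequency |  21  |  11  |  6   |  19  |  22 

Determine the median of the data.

Cumulative frequencies: 21, 32, 38, 57, 79
n = 79, so the median is the value in position (n+1)/2 = 40.
Position 40 falls at value 4.

4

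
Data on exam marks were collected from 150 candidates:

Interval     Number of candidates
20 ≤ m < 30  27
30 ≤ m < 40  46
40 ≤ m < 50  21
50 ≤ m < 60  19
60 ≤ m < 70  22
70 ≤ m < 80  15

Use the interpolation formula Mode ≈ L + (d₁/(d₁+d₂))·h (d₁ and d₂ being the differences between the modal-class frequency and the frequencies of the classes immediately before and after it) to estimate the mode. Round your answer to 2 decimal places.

Modal class: 30 ≤ m < 40 (highest frequency 46).
d₁ = 46 − 27 = 19, d₂ = 46 − 21 = 25
Mode ≈ 30 + (19/(19+25)) × 10 = 30 + 4.3182 = 34.3182

34.32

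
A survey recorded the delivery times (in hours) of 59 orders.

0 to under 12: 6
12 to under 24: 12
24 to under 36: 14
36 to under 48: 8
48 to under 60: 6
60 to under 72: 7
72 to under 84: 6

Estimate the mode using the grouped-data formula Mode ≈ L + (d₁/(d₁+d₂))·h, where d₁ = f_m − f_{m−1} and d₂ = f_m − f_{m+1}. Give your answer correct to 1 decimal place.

27.0

Modal class: 24 to under 36 (highest frequency 14).
d₁ = 14 − 12 = 2, d₂ = 14 − 8 = 6
Mode ≈ 24 + (2/(2+6)) × 12 = 24 + 3.0000 = 27.0000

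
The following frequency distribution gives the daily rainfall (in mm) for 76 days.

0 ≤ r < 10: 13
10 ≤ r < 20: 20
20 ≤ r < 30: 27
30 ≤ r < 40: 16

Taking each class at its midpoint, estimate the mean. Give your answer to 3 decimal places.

21.053

Midpoints: 5, 15, 25, 35
Σfm = 13×5 + 20×15 + 27×25 + 16×35 = 1600
n = Σf = 76
Mean = 1600 / 76 = 21.0526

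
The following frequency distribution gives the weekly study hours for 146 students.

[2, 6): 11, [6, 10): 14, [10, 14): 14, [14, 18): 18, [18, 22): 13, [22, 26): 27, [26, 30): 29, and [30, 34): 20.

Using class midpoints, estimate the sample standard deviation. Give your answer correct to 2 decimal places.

Midpoints: 4, 8, 12, 16, 20, 24, 28, 32
n = 146, Σfm = 2972, mean = 20.3562
Σfm² = 71664
Σf(m − x̄)² = Σfm² − (Σfm)²/n = 71664 − 2972²/146 = 11165.4795
Sample variance = 11165.4795 / 145 = 77.0033
Standard deviation = √77.0033 = 8.7752

8.78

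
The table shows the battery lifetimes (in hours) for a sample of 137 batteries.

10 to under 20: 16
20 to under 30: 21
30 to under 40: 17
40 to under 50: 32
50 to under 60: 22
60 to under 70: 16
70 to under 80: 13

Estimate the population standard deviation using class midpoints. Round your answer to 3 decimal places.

18.054

Midpoints: 15, 25, 35, 45, 55, 65, 75
n = 137, Σfm = 6025, mean = 43.9781
Σfm² = 309625
Σf(m − x̄)² = Σfm² − (Σfm)²/n = 309625 − 6025²/137 = 44656.9343
Population variance = 44656.9343 / 137 = 325.9630
Standard deviation = √325.9630 = 18.0544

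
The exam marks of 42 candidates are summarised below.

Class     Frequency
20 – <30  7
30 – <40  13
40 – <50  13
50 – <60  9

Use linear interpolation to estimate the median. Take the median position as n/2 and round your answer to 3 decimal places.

40.769

Cumulative frequencies: 7, 20, 33, 42
n = 42; position = n/2 = 21.
This falls in the class 40 – <50: L = 40, F = 20, f = 13, h = 10.
Median ≈ 40 + ((21 − 20) / 13) × 10 = 40.7692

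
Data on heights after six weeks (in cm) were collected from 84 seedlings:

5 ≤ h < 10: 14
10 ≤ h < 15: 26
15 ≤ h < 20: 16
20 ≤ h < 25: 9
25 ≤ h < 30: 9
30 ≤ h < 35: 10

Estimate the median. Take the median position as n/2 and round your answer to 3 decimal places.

15.625

Cumulative frequencies: 14, 40, 56, 65, 74, 84
n = 84; position = n/2 = 42.
This falls in the class 15 ≤ h < 20: L = 15, F = 40, f = 16, h = 5.
Median ≈ 15 + ((42 − 40) / 16) × 5 = 15.6250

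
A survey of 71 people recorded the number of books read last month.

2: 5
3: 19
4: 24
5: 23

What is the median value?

4

Cumulative frequencies: 5, 24, 48, 71
n = 71, so the median is the value in position (n+1)/2 = 36.
Position 36 falls at value 4.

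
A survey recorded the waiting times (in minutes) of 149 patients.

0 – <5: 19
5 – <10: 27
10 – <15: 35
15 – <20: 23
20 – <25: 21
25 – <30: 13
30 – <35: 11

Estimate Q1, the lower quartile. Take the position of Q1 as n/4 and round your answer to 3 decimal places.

Cumulative frequencies: 19, 46, 81, 104, 125, 138, 149
n = 149; position = n/4 = 37.25.
This falls in the class 5 – <10: L = 5, F = 19, f = 27, h = 5.
Lower quartile ≈ 5 + ((37.25 − 19) / 27) × 5 = 8.3796

8.380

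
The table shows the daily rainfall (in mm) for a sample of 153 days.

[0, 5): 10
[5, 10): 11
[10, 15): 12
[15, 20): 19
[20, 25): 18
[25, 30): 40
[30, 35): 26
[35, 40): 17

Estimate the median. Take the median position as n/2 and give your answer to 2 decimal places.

25.81

Cumulative frequencies: 10, 21, 33, 52, 70, 110, 136, 153
n = 153; position = n/2 = 76.5.
This falls in the class [25, 30): L = 25, F = 70, f = 40, h = 5.
Median ≈ 25 + ((76.5 − 70) / 40) × 5 = 25.8125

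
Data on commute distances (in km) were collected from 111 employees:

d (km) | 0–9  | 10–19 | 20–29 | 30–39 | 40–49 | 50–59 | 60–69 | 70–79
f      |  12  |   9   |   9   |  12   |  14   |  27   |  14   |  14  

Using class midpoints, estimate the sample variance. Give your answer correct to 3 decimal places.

Midpoints: 4.5, 14.5, 24.5, 34.5, 44.5, 54.5, 64.5, 74.5
n = 111, Σfm = 4859.5, mean = 43.7793
Σfm² = 265687.75
Σf(m − x̄)² = Σfm² − (Σfm)²/n = 265687.75 − 4859.5²/111 = 52942.3423
Sample variance = 52942.3423 / 110 = 481.2940

481.294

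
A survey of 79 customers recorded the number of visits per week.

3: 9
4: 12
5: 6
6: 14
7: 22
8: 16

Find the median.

Cumulative frequencies: 9, 21, 27, 41, 63, 79
n = 79, so the median is the value in position (n+1)/2 = 40.
Position 40 falls at value 6.

6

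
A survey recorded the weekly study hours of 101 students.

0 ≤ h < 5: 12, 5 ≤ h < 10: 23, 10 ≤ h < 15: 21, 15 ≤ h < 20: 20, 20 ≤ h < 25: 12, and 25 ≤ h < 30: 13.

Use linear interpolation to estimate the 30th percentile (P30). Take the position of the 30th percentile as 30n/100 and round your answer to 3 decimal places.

Cumulative frequencies: 12, 35, 56, 76, 88, 101
n = 101; position = 30n/100 = 30.3.
This falls in the class 5 ≤ h < 10: L = 5, F = 12, f = 23, h = 5.
30th percentile ≈ 5 + ((30.3 − 12) / 23) × 5 = 8.9783

8.978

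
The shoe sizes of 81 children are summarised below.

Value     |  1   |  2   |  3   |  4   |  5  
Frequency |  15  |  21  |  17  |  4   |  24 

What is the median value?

Cumulative frequencies: 15, 36, 53, 57, 81
n = 81, so the median is the value in position (n+1)/2 = 41.
Position 41 falls at value 3.

3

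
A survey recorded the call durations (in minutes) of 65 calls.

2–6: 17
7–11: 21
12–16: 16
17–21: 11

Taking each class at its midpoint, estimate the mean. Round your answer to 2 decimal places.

10.62

Midpoints: 4, 9, 14, 19
Σfm = 17×4 + 21×9 + 16×14 + 11×19 = 690
n = Σf = 65
Mean = 690 / 65 = 10.6154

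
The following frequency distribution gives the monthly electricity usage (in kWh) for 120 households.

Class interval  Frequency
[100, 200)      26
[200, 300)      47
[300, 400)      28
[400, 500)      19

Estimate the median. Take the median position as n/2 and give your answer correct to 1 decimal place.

Cumulative frequencies: 26, 73, 101, 120
n = 120; position = n/2 = 60.
This falls in the class [200, 300): L = 200, F = 26, f = 47, h = 100.
Median ≈ 200 + ((60 − 26) / 47) × 100 = 272.3404

272.3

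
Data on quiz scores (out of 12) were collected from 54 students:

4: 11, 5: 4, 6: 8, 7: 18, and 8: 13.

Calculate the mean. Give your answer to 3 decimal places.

6.333

Values: 4, 5, 6, 7, 8
Σfx = 11×4 + 4×5 + 8×6 + 18×7 + 13×8 = 342
n = Σf = 54
Mean = 342 / 54 = 6.3333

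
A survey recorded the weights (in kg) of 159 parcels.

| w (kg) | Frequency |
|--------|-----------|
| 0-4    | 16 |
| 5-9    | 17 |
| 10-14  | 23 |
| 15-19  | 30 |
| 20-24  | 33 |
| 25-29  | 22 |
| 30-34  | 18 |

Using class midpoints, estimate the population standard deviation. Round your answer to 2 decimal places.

8.99

Midpoints: 2, 7, 12, 17, 22, 27, 32
n = 159, Σfm = 2833, mean = 17.8176
Σfm² = 63321
Σf(m − x̄)² = Σfm² − (Σfm)²/n = 63321 − 2833²/159 = 12843.7107
Population variance = 12843.7107 / 159 = 80.7781
Standard deviation = √80.7781 = 8.9877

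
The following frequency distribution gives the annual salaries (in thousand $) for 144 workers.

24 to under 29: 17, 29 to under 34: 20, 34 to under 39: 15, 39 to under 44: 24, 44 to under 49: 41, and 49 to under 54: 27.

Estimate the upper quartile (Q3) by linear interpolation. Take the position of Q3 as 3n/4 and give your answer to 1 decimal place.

Cumulative frequencies: 17, 37, 52, 76, 117, 144
n = 144; position = 3n/4 = 108.
This falls in the class 44 to under 49: L = 44, F = 76, f = 41, h = 5.
Upper quartile ≈ 44 + ((108 − 76) / 41) × 5 = 47.9024

47.9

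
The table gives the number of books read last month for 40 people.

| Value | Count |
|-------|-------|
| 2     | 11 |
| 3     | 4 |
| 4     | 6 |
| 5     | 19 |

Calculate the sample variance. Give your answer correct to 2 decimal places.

Values: 2, 3, 4, 5
n = 40, Σfx = 153, mean = 3.8250
Σfx² = 651
Σf(x − x̄)² = Σfx² − (Σfx)²/n = 651 − 153²/40 = 65.7750
Sample variance = 65.7750 / 39 = 1.6865

1.69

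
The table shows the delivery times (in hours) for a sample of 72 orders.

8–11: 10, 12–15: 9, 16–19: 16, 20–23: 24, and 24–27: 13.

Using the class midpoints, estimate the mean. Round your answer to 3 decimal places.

Midpoints: 9.5, 13.5, 17.5, 21.5, 25.5
Σfm = 10×9.5 + 9×13.5 + 16×17.5 + 24×21.5 + 13×25.5 = 1344
n = Σf = 72
Mean = 1344 / 72 = 18.6667

18.667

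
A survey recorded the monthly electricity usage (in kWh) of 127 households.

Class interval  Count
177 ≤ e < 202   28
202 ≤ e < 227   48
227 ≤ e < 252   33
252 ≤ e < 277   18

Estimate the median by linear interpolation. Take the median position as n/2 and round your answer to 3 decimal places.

Cumulative frequencies: 28, 76, 109, 127
n = 127; position = n/2 = 63.5.
This falls in the class 202 ≤ e < 227: L = 202, F = 28, f = 48, h = 25.
Median ≈ 202 + ((63.5 − 28) / 48) × 25 = 220.4896

220.490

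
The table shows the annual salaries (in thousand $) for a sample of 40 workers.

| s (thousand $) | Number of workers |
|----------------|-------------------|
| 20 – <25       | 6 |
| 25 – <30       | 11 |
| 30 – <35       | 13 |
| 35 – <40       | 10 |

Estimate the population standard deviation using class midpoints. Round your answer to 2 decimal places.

5.05

Midpoints: 22.5, 27.5, 32.5, 37.5
n = 40, Σfm = 1235, mean = 30.8750
Σfm² = 39150
Σf(m − x̄)² = Σfm² − (Σfm)²/n = 39150 − 1235²/40 = 1019.3750
Population variance = 1019.3750 / 40 = 25.4844
Standard deviation = √25.4844 = 5.0482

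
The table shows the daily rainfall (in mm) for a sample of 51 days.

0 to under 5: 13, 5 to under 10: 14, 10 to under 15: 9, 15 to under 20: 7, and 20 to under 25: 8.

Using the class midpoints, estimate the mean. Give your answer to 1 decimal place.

10.8

Midpoints: 2.5, 7.5, 12.5, 17.5, 22.5
Σfm = 13×2.5 + 14×7.5 + 9×12.5 + 7×17.5 + 8×22.5 = 552.5
n = Σf = 51
Mean = 552.5 / 51 = 10.8333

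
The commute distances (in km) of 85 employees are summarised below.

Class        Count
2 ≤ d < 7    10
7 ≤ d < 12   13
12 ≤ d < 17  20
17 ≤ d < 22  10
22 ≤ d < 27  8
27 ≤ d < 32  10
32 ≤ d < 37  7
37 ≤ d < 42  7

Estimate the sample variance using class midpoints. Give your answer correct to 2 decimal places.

114.58

Midpoints: 4.5, 9.5, 14.5, 19.5, 24.5, 29.5, 34.5, 39.5
n = 85, Σfm = 1662.5, mean = 19.5588
Σfm² = 42141.25
Σf(m − x̄)² = Σfm² − (Σfm)²/n = 42141.25 − 1662.5²/85 = 9624.7059
Sample variance = 9624.7059 / 84 = 114.5798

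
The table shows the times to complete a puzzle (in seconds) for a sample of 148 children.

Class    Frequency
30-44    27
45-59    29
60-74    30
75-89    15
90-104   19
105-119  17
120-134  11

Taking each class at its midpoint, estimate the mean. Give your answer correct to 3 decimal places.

Midpoints: 37, 52, 67, 82, 97, 112, 127
Σfm = 27×37 + 29×52 + 30×67 + 15×82 + 19×97 + 17×112 + 11×127 = 10891
n = Σf = 148
Mean = 10891 / 148 = 73.5878

73.588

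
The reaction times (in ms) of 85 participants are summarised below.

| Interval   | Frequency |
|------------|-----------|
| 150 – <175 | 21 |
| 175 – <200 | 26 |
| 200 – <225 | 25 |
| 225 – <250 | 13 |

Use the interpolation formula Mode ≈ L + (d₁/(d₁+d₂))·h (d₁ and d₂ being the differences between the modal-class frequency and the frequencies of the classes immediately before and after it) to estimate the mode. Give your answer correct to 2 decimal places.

Modal class: 175 – <200 (highest frequency 26).
d₁ = 26 − 21 = 5, d₂ = 26 − 25 = 1
Mode ≈ 175 + (5/(5+1)) × 25 = 175 + 20.8333 = 195.8333

195.83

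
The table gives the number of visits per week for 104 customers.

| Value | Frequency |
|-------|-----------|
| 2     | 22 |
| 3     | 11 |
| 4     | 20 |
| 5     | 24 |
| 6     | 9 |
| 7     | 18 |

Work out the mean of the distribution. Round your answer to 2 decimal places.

Values: 2, 3, 4, 5, 6, 7
Σfx = 22×2 + 11×3 + 20×4 + 24×5 + 9×6 + 18×7 = 457
n = Σf = 104
Mean = 457 / 104 = 4.3942

4.39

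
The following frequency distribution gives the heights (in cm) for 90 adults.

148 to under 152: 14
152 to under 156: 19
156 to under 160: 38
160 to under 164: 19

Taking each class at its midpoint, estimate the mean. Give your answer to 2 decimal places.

156.76

Midpoints: 150, 154, 158, 162
Σfm = 14×150 + 19×154 + 38×158 + 19×162 = 14108
n = Σf = 90
Mean = 14108 / 90 = 156.7556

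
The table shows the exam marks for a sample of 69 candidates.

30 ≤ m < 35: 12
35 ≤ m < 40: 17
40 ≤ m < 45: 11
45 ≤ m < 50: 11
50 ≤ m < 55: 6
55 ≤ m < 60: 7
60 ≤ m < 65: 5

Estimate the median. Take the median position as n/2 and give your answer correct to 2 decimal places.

Cumulative frequencies: 12, 29, 40, 51, 57, 64, 69
n = 69; position = n/2 = 34.5.
This falls in the class 40 ≤ m < 45: L = 40, F = 29, f = 11, h = 5.
Median ≈ 40 + ((34.5 − 29) / 11) × 5 = 42.5000

42.50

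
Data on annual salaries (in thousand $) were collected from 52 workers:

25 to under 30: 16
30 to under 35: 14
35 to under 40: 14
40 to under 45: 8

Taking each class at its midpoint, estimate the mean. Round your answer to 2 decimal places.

Midpoints: 27.5, 32.5, 37.5, 42.5
Σfm = 16×27.5 + 14×32.5 + 14×37.5 + 8×42.5 = 1760
n = Σf = 52
Mean = 1760 / 52 = 33.8462

33.85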